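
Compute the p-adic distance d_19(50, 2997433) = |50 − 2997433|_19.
d_19(50, 2997433) = 1/130321

Step 1 — x − y = 50 − 2997433 = -2997383. Step 2 — v_19(-2997383) = 4 (factor: -2997383 = −(19^4 · 23); the sign does not affect v_p). Step 3 — |x − y|_19 = 19^{-4} = 1/130321.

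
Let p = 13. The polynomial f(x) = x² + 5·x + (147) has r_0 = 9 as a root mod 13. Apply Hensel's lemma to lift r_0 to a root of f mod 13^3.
r_2 = 1452 (mod 2197)

Hensel: r_{i+1} = r_i − f(r_i)·(f′(r_i))^{-1} mod 13^{i+2}, f′(x) = 2x + 5. Iterate:
  r_0 = 9 (mod 13)
  r_1 = 100 (mod 169)
  r_2 = 1452 (mod 2197)
Final: r = 1452 satisfies f(r) ≡ 0 mod 13^3.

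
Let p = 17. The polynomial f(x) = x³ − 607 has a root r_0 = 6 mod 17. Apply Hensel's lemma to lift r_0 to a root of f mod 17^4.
r_3 = 4647 (mod 83521)

Hensel: r_{i+1} = r_i − f(r_i)/f′(r_i) mod 17^{i+2}, where f′(x) = 3x². Iterate:
  r_0 = 6 (mod 17)
  r_1 = 23 (mod 289)
  r_2 = 4647 (mod 4913)
  r_3 = 4647 (mod 83521)
Final: r = 4647 with f(r) ≡ 0 mod 17^4.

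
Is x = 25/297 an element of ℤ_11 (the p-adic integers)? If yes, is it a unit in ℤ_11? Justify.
x ∉ ℤ_11 (v_11(x) = -1 < 0)

ℤ_11 = {x ∈ ℚ_11 : v_11(x) ≥ 0} and ℤ_11^× = {x ∈ ℤ_11 : v_11(x) = 0}. Here v_11(25/297) = v_11(num) − v_11(den) = -1; compare against these criteria.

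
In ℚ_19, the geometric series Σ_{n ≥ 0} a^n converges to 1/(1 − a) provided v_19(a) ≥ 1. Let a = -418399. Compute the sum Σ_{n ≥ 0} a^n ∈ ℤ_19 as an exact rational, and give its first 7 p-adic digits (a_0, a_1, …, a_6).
Σ a^n = 1/(1 − a) = 1/418400;  first 7 digits = (1, 0, 0, 15, 15, 18, 15)

v_19(a) = 3 ≥ 1, so the series converges in ℤ_19 to 1/(1 − a) = 1/(1 − (-418399)) = 1/418400. Expand this rational in ℤ_19: compute digits iteratively via d_i = x_i mod 19, x_{i+1} = (x_i − d_i)/19. The first 7 digits are (1, 0, 0, 15, 15, 18, 15).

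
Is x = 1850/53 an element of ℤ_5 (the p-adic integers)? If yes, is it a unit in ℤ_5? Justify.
x ∈ ℤ_5 but not a unit; v_5(x) = 2 > 0

ℤ_5 = {x ∈ ℚ_5 : v_5(x) ≥ 0} and ℤ_5^× = {x ∈ ℤ_5 : v_5(x) = 0}. Here v_5(1850/53) = v_5(num) − v_5(den) = 2; compare against these criteria.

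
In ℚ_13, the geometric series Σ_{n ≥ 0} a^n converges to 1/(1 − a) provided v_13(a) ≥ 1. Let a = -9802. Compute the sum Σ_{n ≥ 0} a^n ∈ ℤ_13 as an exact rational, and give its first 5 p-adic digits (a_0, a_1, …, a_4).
Σ a^n = 1/(1 − a) = 1/9803;  first 5 digits = (1, 0, 7, 8, 9)

v_13(a) = 2 ≥ 1, so the series converges in ℤ_13 to 1/(1 − a) = 1/(1 − (-9802)) = 1/9803. Expand this rational in ℤ_13: compute digits iteratively via d_i = x_i mod 13, x_{i+1} = (x_i − d_i)/13. The first 5 digits are (1, 0, 7, 8, 9).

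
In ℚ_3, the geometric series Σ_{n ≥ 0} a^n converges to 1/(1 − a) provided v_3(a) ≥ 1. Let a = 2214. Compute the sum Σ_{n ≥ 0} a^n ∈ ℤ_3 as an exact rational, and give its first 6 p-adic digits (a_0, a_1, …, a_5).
Σ a^n = 1/(1 − a) = -1/2213;  first 6 digits = (1, 0, 0, 1, 0, 0)

v_3(a) = 3 ≥ 1, so the series converges in ℤ_3 to 1/(1 − a) = 1/(1 − 2214) = -1/2213. Expand this rational in ℤ_3: compute digits iteratively via d_i = x_i mod 3, x_{i+1} = (x_i − d_i)/3. The first 6 digits are (1, 0, 0, 1, 0, 0).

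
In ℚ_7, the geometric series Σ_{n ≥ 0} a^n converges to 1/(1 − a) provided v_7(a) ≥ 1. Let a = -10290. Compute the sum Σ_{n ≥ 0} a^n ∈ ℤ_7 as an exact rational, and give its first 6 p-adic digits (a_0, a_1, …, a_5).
Σ a^n = 1/(1 − a) = 1/10291;  first 6 digits = (1, 0, 0, 5, 2, 6)

v_7(a) = 3 ≥ 1, so the series converges in ℤ_7 to 1/(1 − a) = 1/(1 − (-10290)) = 1/10291. Expand this rational in ℤ_7: compute digits iteratively via d_i = x_i mod 7, x_{i+1} = (x_i − d_i)/7. The first 6 digits are (1, 0, 0, 5, 2, 6).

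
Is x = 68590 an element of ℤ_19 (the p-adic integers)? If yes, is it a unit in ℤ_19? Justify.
x ∈ ℤ_19 but not a unit; v_19(x) = 3 > 0

ℤ_19 = {x ∈ ℚ_19 : v_19(x) ≥ 0} and ℤ_19^× = {x ∈ ℤ_19 : v_19(x) = 0}. Here v_19(68590) = v_19(num) − v_19(den) = 3; compare against these criteria.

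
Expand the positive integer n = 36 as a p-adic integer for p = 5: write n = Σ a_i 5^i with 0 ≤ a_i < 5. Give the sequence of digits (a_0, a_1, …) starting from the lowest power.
(a_0, a_1, …) = (1, 2, 1)

Repeated division by 5 gives the digits low-to-high: 36 = 1 + 2·5^1 + 1·5^2. Digit sequence: (1, 2, 1).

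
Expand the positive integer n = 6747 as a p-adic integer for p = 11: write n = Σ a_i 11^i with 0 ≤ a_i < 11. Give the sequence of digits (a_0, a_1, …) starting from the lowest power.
(a_0, a_1, …) = (4, 8, 0, 5)

Repeated division by 11 gives the digits low-to-high: 6747 = 4 + 8·11^1 + 5·11^3. Digit sequence: (4, 8, 0, 5).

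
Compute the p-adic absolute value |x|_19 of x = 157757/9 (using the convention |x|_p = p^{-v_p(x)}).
|157757/9|_19 = 1/6859

Step 1 — compute v_19(x) by factoring powers of 19 out of the numerator and denominator: v_19(157757/9) = 3. Step 2 — apply |x|_p = p^{-v_p(x)} = 19^{-3} = 1/6859.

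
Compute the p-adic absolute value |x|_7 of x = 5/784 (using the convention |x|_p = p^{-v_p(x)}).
|5/784|_7 = 49

Step 1 — compute v_7(x) by factoring powers of 7 out of the numerator and denominator: v_7(5/784) = -2. Step 2 — apply |x|_p = p^{-v_p(x)} = 7^{2} = 49.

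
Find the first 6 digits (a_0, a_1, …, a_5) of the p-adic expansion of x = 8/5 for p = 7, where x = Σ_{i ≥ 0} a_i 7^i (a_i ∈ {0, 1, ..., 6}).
(a_0, …, a_5) = (3, 4, 5, 2, 1, 4)

v_7(8/5) = 0 (numerator and denominator both coprime to 7), so x ∈ ℤ_7^×. Compute digits iteratively via a_i = x_i mod 7, x_{i+1} = (x_i − a_i)/7, with x_0 = x:
  x_0 = 8/5;  a_0 = 3;  x_1 = (x_0 − 3)/7 = -1/5
  x_1 = -1/5;  a_1 = 4;  x_2 = (x_1 − 4)/7 = -3/5
  x_2 = -3/5;  a_2 = 5;  x_3 = (x_2 − 5)/7 = -4/5
  x_3 = -4/5;  a_3 = 2;  x_4 = (x_3 − 2)/7 = -2/5
  x_4 = -2/5;  a_4 = 1;  x_5 = (x_4 − 1)/7 = -1/5
  x_5 = -1/5;  a_5 = 4;  x_6 = (x_5 − 4)/7 = -3/5
Digits: (3, 4, 5, 2, 1, 4).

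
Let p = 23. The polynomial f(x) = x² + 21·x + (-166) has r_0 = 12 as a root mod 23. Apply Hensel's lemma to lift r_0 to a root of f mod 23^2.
r_1 = 242 (mod 529)

Hensel: r_{i+1} = r_i − f(r_i)·(f′(r_i))^{-1} mod 23^{i+2}, f′(x) = 2x + 21. Iterate:
  r_0 = 12 (mod 23)
  r_1 = 242 (mod 529)
Final: r = 242 satisfies f(r) ≡ 0 mod 23^2.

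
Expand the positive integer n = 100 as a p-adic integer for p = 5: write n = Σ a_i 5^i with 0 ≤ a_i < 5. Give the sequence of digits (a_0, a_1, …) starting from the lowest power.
(a_0, a_1, …) = (0, 0, 4)

Repeated division by 5 gives the digits low-to-high: 100 = 4·5^2. Digit sequence: (0, 0, 4).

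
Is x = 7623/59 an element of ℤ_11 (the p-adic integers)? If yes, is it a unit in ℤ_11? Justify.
x ∈ ℤ_11 but not a unit; v_11(x) = 2 > 0

ℤ_11 = {x ∈ ℚ_11 : v_11(x) ≥ 0} and ℤ_11^× = {x ∈ ℤ_11 : v_11(x) = 0}. Here v_11(7623/59) = v_11(num) − v_11(den) = 2; compare against these criteria.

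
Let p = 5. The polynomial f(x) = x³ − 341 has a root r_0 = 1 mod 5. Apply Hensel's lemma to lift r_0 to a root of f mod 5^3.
r_2 = 6 (mod 125)

Hensel: r_{i+1} = r_i − f(r_i)/f′(r_i) mod 5^{i+2}, where f′(x) = 3x². Iterate:
  r_0 = 1 (mod 5)
  r_1 = 6 (mod 25)
  r_2 = 6 (mod 125)
Final: r = 6 with f(r) ≡ 0 mod 5^3.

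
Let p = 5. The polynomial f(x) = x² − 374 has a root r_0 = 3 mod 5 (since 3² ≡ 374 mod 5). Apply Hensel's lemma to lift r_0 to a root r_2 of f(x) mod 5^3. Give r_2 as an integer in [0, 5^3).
r_2 = 68 (mod 125)

Hensel's recurrence: r_{i+1} = r_i − f(r_i)·(f′(r_i))^{-1} mod 5^{i+2}, with f′(x) = 2x. Iterate:
  r_0 = 3 (mod 5)
  r_1 = 18 (mod 25)
  r_2 = 68 (mod 125)
Final: r_2 = 68, and one checks f(r_2) ≡ 0 mod 5^3.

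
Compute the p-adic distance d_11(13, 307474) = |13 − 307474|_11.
d_11(13, 307474) = 1/14641

Step 1 — x − y = 13 − 307474 = -307461. Step 2 — v_11(-307461) = 4 (factor: -307461 = −(11^4 · 21); the sign does not affect v_p). Step 3 — |x − y|_11 = 11^{-4} = 1/14641.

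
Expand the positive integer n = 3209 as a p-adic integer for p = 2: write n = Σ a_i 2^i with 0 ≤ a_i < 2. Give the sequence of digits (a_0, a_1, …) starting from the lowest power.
(a_0, a_1, …) = (1, 0, 0, 1, 0, 0, 0, 1, 0, 0, 1, 1)

Repeated division by 2 gives the digits low-to-high: 3209 = 1 + 1·2^3 + 1·2^7 + 1·2^10 + 1·2^11. Digit sequence: (1, 0, 0, 1, 0, 0, 0, 1, 0, 0, 1, 1).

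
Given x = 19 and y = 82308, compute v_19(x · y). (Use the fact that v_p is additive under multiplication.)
v_19(1563852) = 4

v_p(x) = 1 (factor: 19 = 19^1 · 1); v_p(y) = 3 (factor: 82308 = 19^3 · 12). Additivity: v_p(xy) = v_p(x) + v_p(y) = 1 + 3 = 4. (Direct check: xy = 1563852 = 19^4 · (12).)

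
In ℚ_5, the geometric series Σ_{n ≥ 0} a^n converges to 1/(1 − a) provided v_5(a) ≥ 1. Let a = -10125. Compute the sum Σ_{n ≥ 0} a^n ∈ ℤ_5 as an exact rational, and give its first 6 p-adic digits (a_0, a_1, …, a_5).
Σ a^n = 1/(1 − a) = 1/10126;  first 6 digits = (1, 0, 0, 4, 3, 1)

v_5(a) = 3 ≥ 1, so the series converges in ℤ_5 to 1/(1 − a) = 1/(1 − (-10125)) = 1/10126. Expand this rational in ℤ_5: compute digits iteratively via d_i = x_i mod 5, x_{i+1} = (x_i − d_i)/5. The first 6 digits are (1, 0, 0, 4, 3, 1).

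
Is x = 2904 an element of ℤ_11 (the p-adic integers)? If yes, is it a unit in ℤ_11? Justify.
x ∈ ℤ_11 but not a unit; v_11(x) = 2 > 0

ℤ_11 = {x ∈ ℚ_11 : v_11(x) ≥ 0} and ℤ_11^× = {x ∈ ℤ_11 : v_11(x) = 0}. Here v_11(2904) = v_11(num) − v_11(den) = 2; compare against these criteria.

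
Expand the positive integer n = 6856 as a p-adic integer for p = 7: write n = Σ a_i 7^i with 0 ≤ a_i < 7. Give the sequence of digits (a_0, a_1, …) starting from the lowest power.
(a_0, a_1, …) = (3, 6, 6, 5, 2)

Repeated division by 7 gives the digits low-to-high: 6856 = 3 + 6·7^1 + 6·7^2 + 5·7^3 + 2·7^4. Digit sequence: (3, 6, 6, 5, 2).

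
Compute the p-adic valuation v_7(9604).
v_7(9604) = 4

v_7(n) is the largest exponent k such that 7^k divides n. Factor out: 9604 = 7^4 · 4. (Sign doesn't affect v_p.) So v_7(9604) = 4.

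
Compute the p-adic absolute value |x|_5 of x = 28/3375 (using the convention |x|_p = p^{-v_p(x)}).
|28/3375|_5 = 125

Step 1 — compute v_5(x) by factoring powers of 5 out of the numerator and denominator: v_5(28/3375) = -3. Step 2 — apply |x|_p = p^{-v_p(x)} = 5^{3} = 125.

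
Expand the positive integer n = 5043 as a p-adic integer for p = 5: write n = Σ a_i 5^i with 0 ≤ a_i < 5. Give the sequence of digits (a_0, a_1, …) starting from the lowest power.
(a_0, a_1, …) = (3, 3, 1, 0, 3, 1)

Repeated division by 5 gives the digits low-to-high: 5043 = 3 + 3·5^1 + 1·5^2 + 3·5^4 + 1·5^5. Digit sequence: (3, 3, 1, 0, 3, 1).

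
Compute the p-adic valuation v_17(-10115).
v_17(-10115) = 2

v_17(n) is the largest exponent k such that 17^k divides n. Factor out: -10115 = -17^2 · 35. (Sign doesn't affect v_p.) So v_17(-10115) = 2.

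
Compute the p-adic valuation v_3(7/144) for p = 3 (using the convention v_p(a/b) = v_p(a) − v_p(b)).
v_3(7/144) = -2

Factor powers of 3 from the numerator and denominator of the reduced fraction: 7 = 3^0 · 7 and 144 = 3^2 · 16. Apply v_p(a/b) = v_p(a) − v_p(b): v_3(7/144) = 0 − 2 = -2.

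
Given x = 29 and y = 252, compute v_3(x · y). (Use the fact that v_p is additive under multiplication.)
v_3(7308) = 2

v_p(x) = 0 (factor: 29 = 3^0 · 29); v_p(y) = 2 (factor: 252 = 3^2 · 28). Additivity: v_p(xy) = v_p(x) + v_p(y) = 0 + 2 = 2. (Direct check: xy = 7308 = 3^2 · (812).)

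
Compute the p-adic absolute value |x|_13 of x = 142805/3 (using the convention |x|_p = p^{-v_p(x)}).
|142805/3|_13 = 1/28561

Step 1 — compute v_13(x) by factoring powers of 13 out of the numerator and denominator: v_13(142805/3) = 4. Step 2 — apply |x|_p = p^{-v_p(x)} = 13^{-4} = 1/28561.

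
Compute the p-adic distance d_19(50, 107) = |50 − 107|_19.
d_19(50, 107) = 1/19

Step 1 — x − y = 50 − 107 = -57. Step 2 — v_19(-57) = 1 (factor: -57 = −(19^1 · 3); the sign does not affect v_p). Step 3 — |x − y|_19 = 19^{-1} = 1/19.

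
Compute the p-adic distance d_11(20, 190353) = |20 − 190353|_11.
d_11(20, 190353) = 1/14641

Step 1 — x − y = 20 − 190353 = -190333. Step 2 — v_11(-190333) = 4 (factor: -190333 = −(11^4 · 13); the sign does not affect v_p). Step 3 — |x − y|_11 = 11^{-4} = 1/14641.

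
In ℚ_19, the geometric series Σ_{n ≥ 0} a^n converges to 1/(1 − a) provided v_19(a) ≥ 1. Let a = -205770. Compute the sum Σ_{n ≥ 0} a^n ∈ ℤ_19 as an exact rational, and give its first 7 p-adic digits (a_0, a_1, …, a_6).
Σ a^n = 1/(1 − a) = 1/205771;  first 7 digits = (1, 0, 0, 8, 17, 18, 6)

v_19(a) = 3 ≥ 1, so the series converges in ℤ_19 to 1/(1 − a) = 1/(1 − (-205770)) = 1/205771. Expand this rational in ℤ_19: compute digits iteratively via d_i = x_i mod 19, x_{i+1} = (x_i − d_i)/19. The first 7 digits are (1, 0, 0, 8, 17, 18, 6).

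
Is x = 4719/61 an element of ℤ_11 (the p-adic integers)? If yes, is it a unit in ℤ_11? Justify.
x ∈ ℤ_11 but not a unit; v_11(x) = 2 > 0

ℤ_11 = {x ∈ ℚ_11 : v_11(x) ≥ 0} and ℤ_11^× = {x ∈ ℤ_11 : v_11(x) = 0}. Here v_11(4719/61) = v_11(num) − v_11(den) = 2; compare against these criteria.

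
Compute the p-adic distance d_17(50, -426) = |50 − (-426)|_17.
d_17(50, -426) = 1/17

Step 1 — x − y = 50 − (-426) = 476. Step 2 — v_17(476) = 1 (factor: 476 = (17^1 · 28); the sign does not affect v_p). Step 3 — |x − y|_17 = 17^{-1} = 1/17.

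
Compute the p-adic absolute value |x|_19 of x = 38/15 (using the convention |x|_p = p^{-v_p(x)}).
|38/15|_19 = 1/19

Step 1 — compute v_19(x) by factoring powers of 19 out of the numerator and denominator: v_19(38/15) = 1. Step 2 — apply |x|_p = p^{-v_p(x)} = 19^{-1} = 1/19.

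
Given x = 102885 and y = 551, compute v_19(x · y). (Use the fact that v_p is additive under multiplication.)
v_19(56689635) = 4

v_p(x) = 3 (factor: 102885 = 19^3 · 15); v_p(y) = 1 (factor: 551 = 19^1 · 29). Additivity: v_p(xy) = v_p(x) + v_p(y) = 3 + 1 = 4. (Direct check: xy = 56689635 = 19^4 · (435).)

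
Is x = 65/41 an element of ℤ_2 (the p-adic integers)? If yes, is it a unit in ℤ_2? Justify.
x ∈ ℤ_2^× (unit); v_2(x) = 0

ℤ_2 = {x ∈ ℚ_2 : v_2(x) ≥ 0} and ℤ_2^× = {x ∈ ℤ_2 : v_2(x) = 0}. Here v_2(65/41) = v_2(num) − v_2(den) = 0; compare against these criteria.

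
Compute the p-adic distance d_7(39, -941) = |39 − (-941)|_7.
d_7(39, -941) = 1/49

Step 1 — x − y = 39 − (-941) = 980. Step 2 — v_7(980) = 2 (factor: 980 = (7^2 · 20); the sign does not affect v_p). Step 3 — |x − y|_7 = 7^{-2} = 1/49.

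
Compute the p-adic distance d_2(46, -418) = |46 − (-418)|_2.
d_2(46, -418) = 1/16

Step 1 — x − y = 46 − (-418) = 464. Step 2 — v_2(464) = 4 (factor: 464 = (2^4 · 29); the sign does not affect v_p). Step 3 — |x − y|_2 = 2^{-4} = 1/16.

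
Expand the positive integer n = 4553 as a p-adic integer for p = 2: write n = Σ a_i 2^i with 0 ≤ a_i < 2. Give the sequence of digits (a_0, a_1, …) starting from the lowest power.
(a_0, a_1, …) = (1, 0, 0, 1, 0, 0, 1, 1, 1, 0, 0, 0, 1)

Repeated division by 2 gives the digits low-to-high: 4553 = 1 + 1·2^3 + 1·2^6 + 1·2^7 + 1·2^8 + 1·2^12. Digit sequence: (1, 0, 0, 1, 0, 0, 1, 1, 1, 0, 0, 0, 1).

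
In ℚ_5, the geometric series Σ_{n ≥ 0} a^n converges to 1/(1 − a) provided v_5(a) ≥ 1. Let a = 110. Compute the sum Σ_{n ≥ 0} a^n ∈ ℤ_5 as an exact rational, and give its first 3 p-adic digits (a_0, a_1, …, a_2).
Σ a^n = 1/(1 − a) = -1/109;  first 3 digits = (1, 2, 3)

v_5(a) = 1 ≥ 1, so the series converges in ℤ_5 to 1/(1 − a) = 1/(1 − 110) = -1/109. Expand this rational in ℤ_5: compute digits iteratively via d_i = x_i mod 5, x_{i+1} = (x_i − d_i)/5. The first 3 digits are (1, 2, 3).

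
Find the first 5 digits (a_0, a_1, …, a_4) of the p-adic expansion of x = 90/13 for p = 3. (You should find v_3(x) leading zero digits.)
(a_0, …, a_4) = (0, 0, 1, 2, 0)

v_3(90/13) = 2, so a_0 = ... = a_1 = 0. Factor out: x = 3^2 · u with u = 10/13 a unit in ℤ_3. Expand u iteratively via a_{v+i} = u_i mod 3, u_{i+1} = (u_i − a_{v+i})/3:
  u_0 = 10/13;  a_2 = 1;  u_1 = (u_0 − 1)/3 = -1/13
  u_1 = -1/13;  a_3 = 2;  u_2 = (u_1 − 2)/3 = -9/13
  u_2 = -9/13;  a_4 = 0;  u_3 = (u_2 − 0)/3 = -3/13
Digits: (0, 0, 1, 2, 0).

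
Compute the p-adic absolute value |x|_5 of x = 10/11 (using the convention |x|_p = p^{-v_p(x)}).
|10/11|_5 = 1/5

Step 1 — compute v_5(x) by factoring powers of 5 out of the numerator and denominator: v_5(10/11) = 1. Step 2 — apply |x|_p = p^{-v_p(x)} = 5^{-1} = 1/5.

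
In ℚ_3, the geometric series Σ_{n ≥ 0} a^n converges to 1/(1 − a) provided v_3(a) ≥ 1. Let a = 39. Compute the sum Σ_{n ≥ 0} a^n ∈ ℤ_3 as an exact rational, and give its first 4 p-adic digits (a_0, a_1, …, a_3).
Σ a^n = 1/(1 − a) = -1/38;  first 4 digits = (1, 1, 2, 1)

v_3(a) = 1 ≥ 1, so the series converges in ℤ_3 to 1/(1 − a) = 1/(1 − 39) = -1/38. Expand this rational in ℤ_3: compute digits iteratively via d_i = x_i mod 3, x_{i+1} = (x_i − d_i)/3. The first 4 digits are (1, 1, 2, 1).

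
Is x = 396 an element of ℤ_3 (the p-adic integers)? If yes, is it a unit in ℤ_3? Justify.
x ∈ ℤ_3 but not a unit; v_3(x) = 2 > 0

ℤ_3 = {x ∈ ℚ_3 : v_3(x) ≥ 0} and ℤ_3^× = {x ∈ ℤ_3 : v_3(x) = 0}. Here v_3(396) = v_3(num) − v_3(den) = 2; compare against these criteria.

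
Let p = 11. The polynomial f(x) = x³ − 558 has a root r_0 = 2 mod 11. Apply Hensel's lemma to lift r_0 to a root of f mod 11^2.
r_1 = 68 (mod 121)

Hensel: r_{i+1} = r_i − f(r_i)/f′(r_i) mod 11^{i+2}, where f′(x) = 3x². Iterate:
  r_0 = 2 (mod 11)
  r_1 = 68 (mod 121)
Final: r = 68 with f(r) ≡ 0 mod 11^2.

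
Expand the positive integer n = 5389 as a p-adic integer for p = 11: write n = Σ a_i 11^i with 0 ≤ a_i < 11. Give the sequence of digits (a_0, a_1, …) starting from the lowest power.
(a_0, a_1, …) = (10, 5, 0, 4)

Repeated division by 11 gives the digits low-to-high: 5389 = 10 + 5·11^1 + 4·11^3. Digit sequence: (10, 5, 0, 4).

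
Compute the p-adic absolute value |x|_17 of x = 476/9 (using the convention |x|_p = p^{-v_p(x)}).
|476/9|_17 = 1/17

Step 1 — compute v_17(x) by factoring powers of 17 out of the numerator and denominator: v_17(476/9) = 1. Step 2 — apply |x|_p = p^{-v_p(x)} = 17^{-1} = 1/17.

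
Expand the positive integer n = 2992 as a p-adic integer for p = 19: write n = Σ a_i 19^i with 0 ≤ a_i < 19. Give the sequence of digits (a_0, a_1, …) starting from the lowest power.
(a_0, a_1, …) = (9, 5, 8)

Repeated division by 19 gives the digits low-to-high: 2992 = 9 + 5·19^1 + 8·19^2. Digit sequence: (9, 5, 8).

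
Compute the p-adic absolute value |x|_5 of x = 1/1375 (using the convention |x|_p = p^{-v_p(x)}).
|1/1375|_5 = 125

Step 1 — compute v_5(x) by factoring powers of 5 out of the numerator and denominator: v_5(1/1375) = -3. Step 2 — apply |x|_p = p^{-v_p(x)} = 5^{3} = 125.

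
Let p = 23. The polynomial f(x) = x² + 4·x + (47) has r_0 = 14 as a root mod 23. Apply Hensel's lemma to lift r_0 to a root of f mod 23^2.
r_1 = 451 (mod 529)

Hensel: r_{i+1} = r_i − f(r_i)·(f′(r_i))^{-1} mod 23^{i+2}, f′(x) = 2x + 4. Iterate:
  r_0 = 14 (mod 23)
  r_1 = 451 (mod 529)
Final: r = 451 satisfies f(r) ≡ 0 mod 23^2.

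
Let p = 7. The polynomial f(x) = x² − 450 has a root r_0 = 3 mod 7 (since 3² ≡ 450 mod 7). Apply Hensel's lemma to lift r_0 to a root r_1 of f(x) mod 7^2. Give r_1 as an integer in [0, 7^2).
r_1 = 3 (mod 49)

Hensel's recurrence: r_{i+1} = r_i − f(r_i)·(f′(r_i))^{-1} mod 7^{i+2}, with f′(x) = 2x. Iterate:
  r_0 = 3 (mod 7)
  r_1 = 3 (mod 49)
Final: r_1 = 3, and one checks f(r_1) ≡ 0 mod 7^2.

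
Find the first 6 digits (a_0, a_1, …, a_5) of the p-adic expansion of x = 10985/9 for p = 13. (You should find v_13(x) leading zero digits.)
(a_0, …, a_5) = (0, 0, 0, 2, 10, 5)

v_13(10985/9) = 3, so a_0 = ... = a_2 = 0. Factor out: x = 13^3 · u with u = 5/9 a unit in ℤ_13. Expand u iteratively via a_{v+i} = u_i mod 13, u_{i+1} = (u_i − a_{v+i})/13:
  u_0 = 5/9;  a_3 = 2;  u_1 = (u_0 − 2)/13 = -1/9
  u_1 = -1/9;  a_4 = 10;  u_2 = (u_1 − 10)/13 = -7/9
  u_2 = -7/9;  a_5 = 5;  u_3 = (u_2 − 5)/13 = -4/9
Digits: (0, 0, 0, 2, 10, 5).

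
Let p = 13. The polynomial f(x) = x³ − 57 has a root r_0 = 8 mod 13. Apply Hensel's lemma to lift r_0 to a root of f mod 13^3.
r_2 = 216 (mod 2197)

Hensel: r_{i+1} = r_i − f(r_i)/f′(r_i) mod 13^{i+2}, where f′(x) = 3x². Iterate:
  r_0 = 8 (mod 13)
  r_1 = 47 (mod 169)
  r_2 = 216 (mod 2197)
Final: r = 216 with f(r) ≡ 0 mod 13^3.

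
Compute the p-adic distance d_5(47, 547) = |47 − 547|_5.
d_5(47, 547) = 1/125

Step 1 — x − y = 47 − 547 = -500. Step 2 — v_5(-500) = 3 (factor: -500 = −(5^3 · 4); the sign does not affect v_p). Step 3 — |x − y|_5 = 5^{-3} = 1/125.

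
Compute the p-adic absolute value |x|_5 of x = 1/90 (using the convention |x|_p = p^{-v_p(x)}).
|1/90|_5 = 5

Step 1 — compute v_5(x) by factoring powers of 5 out of the numerator and denominator: v_5(1/90) = -1. Step 2 — apply |x|_p = p^{-v_p(x)} = 5^{1} = 5.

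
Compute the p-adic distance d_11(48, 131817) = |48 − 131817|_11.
d_11(48, 131817) = 1/14641

Step 1 — x − y = 48 − 131817 = -131769. Step 2 — v_11(-131769) = 4 (factor: -131769 = −(11^4 · 9); the sign does not affect v_p). Step 3 — |x − y|_11 = 11^{-4} = 1/14641.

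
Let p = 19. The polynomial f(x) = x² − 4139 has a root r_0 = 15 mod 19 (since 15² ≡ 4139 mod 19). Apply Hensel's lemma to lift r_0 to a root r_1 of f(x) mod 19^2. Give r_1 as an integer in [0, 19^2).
r_1 = 338 (mod 361)

Hensel's recurrence: r_{i+1} = r_i − f(r_i)·(f′(r_i))^{-1} mod 19^{i+2}, with f′(x) = 2x. Iterate:
  r_0 = 15 (mod 19)
  r_1 = 338 (mod 361)
Final: r_1 = 338, and one checks f(r_1) ≡ 0 mod 19^2.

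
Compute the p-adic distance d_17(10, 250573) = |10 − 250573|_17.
d_17(10, 250573) = 1/83521

Step 1 — x − y = 10 − 250573 = -250563. Step 2 — v_17(-250563) = 4 (factor: -250563 = −(17^4 · 3); the sign does not affect v_p). Step 3 — |x − y|_17 = 17^{-4} = 1/83521.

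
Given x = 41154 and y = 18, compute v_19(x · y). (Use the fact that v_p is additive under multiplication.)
v_19(740772) = 3

v_p(x) = 3 (factor: 41154 = 19^3 · 6); v_p(y) = 0 (factor: 18 = 19^0 · 18). Additivity: v_p(xy) = v_p(x) + v_p(y) = 3 + 0 = 3. (Direct check: xy = 740772 = 19^3 · (108).)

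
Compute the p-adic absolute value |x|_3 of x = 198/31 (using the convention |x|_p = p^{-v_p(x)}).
|198/31|_3 = 1/9

Step 1 — compute v_3(x) by factoring powers of 3 out of the numerator and denominator: v_3(198/31) = 2. Step 2 — apply |x|_p = p^{-v_p(x)} = 3^{-2} = 1/9.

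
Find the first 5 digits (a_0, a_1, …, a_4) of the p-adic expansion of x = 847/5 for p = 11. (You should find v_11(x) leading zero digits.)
(a_0, …, a_4) = (0, 0, 8, 6, 6)

v_11(847/5) = 2, so a_0 = ... = a_1 = 0. Factor out: x = 11^2 · u with u = 7/5 a unit in ℤ_11. Expand u iteratively via a_{v+i} = u_i mod 11, u_{i+1} = (u_i − a_{v+i})/11:
  u_0 = 7/5;  a_2 = 8;  u_1 = (u_0 − 8)/11 = -3/5
  u_1 = -3/5;  a_3 = 6;  u_2 = (u_1 − 6)/11 = -3/5
  u_2 = -3/5;  a_4 = 6;  u_3 = (u_2 − 6)/11 = -3/5
Digits: (0, 0, 8, 6, 6).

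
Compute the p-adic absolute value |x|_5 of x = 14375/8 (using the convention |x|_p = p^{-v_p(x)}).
|14375/8|_5 = 1/625

Step 1 — compute v_5(x) by factoring powers of 5 out of the numerator and denominator: v_5(14375/8) = 4. Step 2 — apply |x|_p = p^{-v_p(x)} = 5^{-4} = 1/625.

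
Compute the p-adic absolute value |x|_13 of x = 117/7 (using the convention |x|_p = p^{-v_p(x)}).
|117/7|_13 = 1/13

Step 1 — compute v_13(x) by factoring powers of 13 out of the numerator and denominator: v_13(117/7) = 1. Step 2 — apply |x|_p = p^{-v_p(x)} = 13^{-1} = 1/13.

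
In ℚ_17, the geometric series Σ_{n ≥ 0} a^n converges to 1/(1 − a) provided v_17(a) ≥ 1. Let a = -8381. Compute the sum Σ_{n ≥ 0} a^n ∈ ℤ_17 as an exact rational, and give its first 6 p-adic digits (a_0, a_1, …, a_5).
Σ a^n = 1/(1 − a) = 1/8382;  first 6 digits = (1, 0, 5, 15, 7, 15)

v_17(a) = 2 ≥ 1, so the series converges in ℤ_17 to 1/(1 − a) = 1/(1 − (-8381)) = 1/8382. Expand this rational in ℤ_17: compute digits iteratively via d_i = x_i mod 17, x_{i+1} = (x_i − d_i)/17. The first 6 digits are (1, 0, 5, 15, 7, 15).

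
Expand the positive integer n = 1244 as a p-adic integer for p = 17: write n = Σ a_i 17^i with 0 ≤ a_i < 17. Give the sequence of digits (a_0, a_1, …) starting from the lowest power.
(a_0, a_1, …) = (3, 5, 4)

Repeated division by 17 gives the digits low-to-high: 1244 = 3 + 5·17^1 + 4·17^2. Digit sequence: (3, 5, 4).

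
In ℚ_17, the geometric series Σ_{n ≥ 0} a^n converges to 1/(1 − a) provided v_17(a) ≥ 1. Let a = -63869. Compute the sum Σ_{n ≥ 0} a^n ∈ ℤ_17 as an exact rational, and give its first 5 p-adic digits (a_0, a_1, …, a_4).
Σ a^n = 1/(1 − a) = 1/63870;  first 5 digits = (1, 0, 0, 4, 16)

v_17(a) = 3 ≥ 1, so the series converges in ℤ_17 to 1/(1 − a) = 1/(1 − (-63869)) = 1/63870. Expand this rational in ℤ_17: compute digits iteratively via d_i = x_i mod 17, x_{i+1} = (x_i − d_i)/17. The first 5 digits are (1, 0, 0, 4, 16).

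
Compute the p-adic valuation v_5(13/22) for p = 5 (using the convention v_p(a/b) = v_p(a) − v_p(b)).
v_5(13/22) = 0

Factor powers of 5 from the numerator and denominator of the reduced fraction: 13 = 5^0 · 13 and 22 = 5^0 · 22. Apply v_p(a/b) = v_p(a) − v_p(b): v_5(13/22) = 0 − 0 = 0.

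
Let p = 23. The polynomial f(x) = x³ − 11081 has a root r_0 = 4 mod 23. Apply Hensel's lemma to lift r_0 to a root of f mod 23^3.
r_2 = 12125 (mod 12167)

Hensel: r_{i+1} = r_i − f(r_i)/f′(r_i) mod 23^{i+2}, where f′(x) = 3x². Iterate:
  r_0 = 4 (mod 23)
  r_1 = 487 (mod 529)
  r_2 = 12125 (mod 12167)
Final: r = 12125 with f(r) ≡ 0 mod 23^3.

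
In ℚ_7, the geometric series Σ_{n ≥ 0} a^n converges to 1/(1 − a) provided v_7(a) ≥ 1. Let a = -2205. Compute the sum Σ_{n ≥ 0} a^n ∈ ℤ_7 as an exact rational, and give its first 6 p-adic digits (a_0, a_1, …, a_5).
Σ a^n = 1/(1 − a) = 1/2206;  first 6 digits = (1, 0, 4, 0, 1, 2)

v_7(a) = 2 ≥ 1, so the series converges in ℤ_7 to 1/(1 − a) = 1/(1 − (-2205)) = 1/2206. Expand this rational in ℤ_7: compute digits iteratively via d_i = x_i mod 7, x_{i+1} = (x_i − d_i)/7. The first 6 digits are (1, 0, 4, 0, 1, 2).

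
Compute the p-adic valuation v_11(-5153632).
v_11(-5153632) = 5

v_11(n) is the largest exponent k such that 11^k divides n. Factor out: -5153632 = -11^5 · 32. (Sign doesn't affect v_p.) So v_11(-5153632) = 5.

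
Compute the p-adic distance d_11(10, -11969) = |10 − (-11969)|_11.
d_11(10, -11969) = 1/1331

Step 1 — x − y = 10 − (-11969) = 11979. Step 2 — v_11(11979) = 3 (factor: 11979 = (11^3 · 9); the sign does not affect v_p). Step 3 — |x − y|_11 = 11^{-3} = 1/1331.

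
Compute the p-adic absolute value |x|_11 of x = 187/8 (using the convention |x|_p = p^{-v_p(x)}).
|187/8|_11 = 1/11

Step 1 — compute v_11(x) by factoring powers of 11 out of the numerator and denominator: v_11(187/8) = 1. Step 2 — apply |x|_p = p^{-v_p(x)} = 11^{-1} = 1/11.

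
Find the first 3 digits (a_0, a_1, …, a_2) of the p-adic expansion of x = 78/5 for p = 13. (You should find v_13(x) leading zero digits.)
(a_0, …, a_2) = (0, 9, 2)

v_13(78/5) = 1, so a_0 = ... = a_0 = 0. Factor out: x = 13^1 · u with u = 6/5 a unit in ℤ_13. Expand u iteratively via a_{v+i} = u_i mod 13, u_{i+1} = (u_i − a_{v+i})/13:
  u_0 = 6/5;  a_1 = 9;  u_1 = (u_0 − 9)/13 = -3/5
  u_1 = -3/5;  a_2 = 2;  u_2 = (u_1 − 2)/13 = -1/5
Digits: (0, 9, 2).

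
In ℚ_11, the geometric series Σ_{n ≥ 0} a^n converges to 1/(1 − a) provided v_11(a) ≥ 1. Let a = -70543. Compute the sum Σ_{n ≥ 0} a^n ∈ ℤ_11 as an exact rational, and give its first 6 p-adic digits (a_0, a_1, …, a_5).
Σ a^n = 1/(1 − a) = 1/70544;  first 6 digits = (1, 0, 0, 2, 6, 10)

v_11(a) = 3 ≥ 1, so the series converges in ℤ_11 to 1/(1 − a) = 1/(1 − (-70543)) = 1/70544. Expand this rational in ℤ_11: compute digits iteratively via d_i = x_i mod 11, x_{i+1} = (x_i − d_i)/11. The first 6 digits are (1, 0, 0, 2, 6, 10).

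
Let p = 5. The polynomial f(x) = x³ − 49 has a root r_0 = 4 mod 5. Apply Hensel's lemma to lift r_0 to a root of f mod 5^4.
r_3 = 224 (mod 625)

Hensel: r_{i+1} = r_i − f(r_i)/f′(r_i) mod 5^{i+2}, where f′(x) = 3x². Iterate:
  r_0 = 4 (mod 5)
  r_1 = 24 (mod 25)
  r_2 = 99 (mod 125)
  r_3 = 224 (mod 625)
Final: r = 224 with f(r) ≡ 0 mod 5^4.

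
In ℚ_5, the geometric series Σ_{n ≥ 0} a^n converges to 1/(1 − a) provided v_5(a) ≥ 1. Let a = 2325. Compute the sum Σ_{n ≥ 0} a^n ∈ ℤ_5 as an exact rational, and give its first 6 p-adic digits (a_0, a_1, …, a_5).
Σ a^n = 1/(1 − a) = -1/2324;  first 6 digits = (1, 0, 3, 3, 2, 0)

v_5(a) = 2 ≥ 1, so the series converges in ℤ_5 to 1/(1 − a) = 1/(1 − 2325) = -1/2324. Expand this rational in ℤ_5: compute digits iteratively via d_i = x_i mod 5, x_{i+1} = (x_i − d_i)/5. The first 6 digits are (1, 0, 3, 3, 2, 0).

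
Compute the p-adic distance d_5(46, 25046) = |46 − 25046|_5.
d_5(46, 25046) = 1/3125

Step 1 — x − y = 46 − 25046 = -25000. Step 2 — v_5(-25000) = 5 (factor: -25000 = −(5^5 · 8); the sign does not affect v_p). Step 3 — |x − y|_5 = 5^{-5} = 1/3125.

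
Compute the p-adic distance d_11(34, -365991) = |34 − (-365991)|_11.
d_11(34, -365991) = 1/14641

Step 1 — x − y = 34 − (-365991) = 366025. Step 2 — v_11(366025) = 4 (factor: 366025 = (11^4 · 25); the sign does not affect v_p). Step 3 — |x − y|_11 = 11^{-4} = 1/14641.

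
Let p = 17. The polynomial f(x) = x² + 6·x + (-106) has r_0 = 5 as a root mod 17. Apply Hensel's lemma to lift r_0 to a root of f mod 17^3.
r_2 = 1688 (mod 4913)

Hensel: r_{i+1} = r_i − f(r_i)·(f′(r_i))^{-1} mod 17^{i+2}, f′(x) = 2x + 6. Iterate:
  r_0 = 5 (mod 17)
  r_1 = 243 (mod 289)
  r_2 = 1688 (mod 4913)
Final: r = 1688 satisfies f(r) ≡ 0 mod 17^3.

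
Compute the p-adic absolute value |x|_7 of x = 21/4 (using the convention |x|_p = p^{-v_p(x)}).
|21/4|_7 = 1/7

Step 1 — compute v_7(x) by factoring powers of 7 out of the numerator and denominator: v_7(21/4) = 1. Step 2 — apply |x|_p = p^{-v_p(x)} = 7^{-1} = 1/7.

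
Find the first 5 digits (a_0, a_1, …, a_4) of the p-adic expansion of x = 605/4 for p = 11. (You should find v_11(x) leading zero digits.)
(a_0, …, a_4) = (0, 0, 4, 8, 2)

v_11(605/4) = 2, so a_0 = ... = a_1 = 0. Factor out: x = 11^2 · u with u = 5/4 a unit in ℤ_11. Expand u iteratively via a_{v+i} = u_i mod 11, u_{i+1} = (u_i − a_{v+i})/11:
  u_0 = 5/4;  a_2 = 4;  u_1 = (u_0 − 4)/11 = -1/4
  u_1 = -1/4;  a_3 = 8;  u_2 = (u_1 − 8)/11 = -3/4
  u_2 = -3/4;  a_4 = 2;  u_3 = (u_2 − 2)/11 = -1/4
Digits: (0, 0, 4, 8, 2).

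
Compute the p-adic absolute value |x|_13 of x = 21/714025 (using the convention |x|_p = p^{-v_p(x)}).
|21/714025|_13 = 28561

Step 1 — compute v_13(x) by factoring powers of 13 out of the numerator and denominator: v_13(21/714025) = -4. Step 2 — apply |x|_p = p^{-v_p(x)} = 13^{4} = 28561.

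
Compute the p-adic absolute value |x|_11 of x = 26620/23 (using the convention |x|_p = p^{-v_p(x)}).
|26620/23|_11 = 1/1331

Step 1 — compute v_11(x) by factoring powers of 11 out of the numerator and denominator: v_11(26620/23) = 3. Step 2 — apply |x|_p = p^{-v_p(x)} = 11^{-3} = 1/1331.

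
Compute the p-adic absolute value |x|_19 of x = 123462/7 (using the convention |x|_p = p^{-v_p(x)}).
|123462/7|_19 = 1/6859

Step 1 — compute v_19(x) by factoring powers of 19 out of the numerator and denominator: v_19(123462/7) = 3. Step 2 — apply |x|_p = p^{-v_p(x)} = 19^{-3} = 1/6859.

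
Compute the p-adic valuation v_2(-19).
v_2(-19) = 0

v_2(n) is the largest exponent k such that 2^k divides n. Factor out: -19 = -2^0 · 19. (Sign doesn't affect v_p.) So v_2(-19) = 0.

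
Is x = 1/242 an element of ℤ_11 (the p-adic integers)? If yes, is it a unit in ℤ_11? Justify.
x ∉ ℤ_11 (v_11(x) = -2 < 0)

ℤ_11 = {x ∈ ℚ_11 : v_11(x) ≥ 0} and ℤ_11^× = {x ∈ ℤ_11 : v_11(x) = 0}. Here v_11(1/242) = v_11(num) − v_11(den) = -2; compare against these criteria.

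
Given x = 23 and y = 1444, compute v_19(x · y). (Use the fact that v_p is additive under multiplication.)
v_19(33212) = 2

v_p(x) = 0 (factor: 23 = 19^0 · 23); v_p(y) = 2 (factor: 1444 = 19^2 · 4). Additivity: v_p(xy) = v_p(x) + v_p(y) = 0 + 2 = 2. (Direct check: xy = 33212 = 19^2 · (92).)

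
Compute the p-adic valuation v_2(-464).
v_2(-464) = 4

v_2(n) is the largest exponent k such that 2^k divides n. Factor out: -464 = -2^4 · 29. (Sign doesn't affect v_p.) So v_2(-464) = 4.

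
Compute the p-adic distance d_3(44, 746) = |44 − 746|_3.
d_3(44, 746) = 1/27

Step 1 — x − y = 44 − 746 = -702. Step 2 — v_3(-702) = 3 (factor: -702 = −(3^3 · 26); the sign does not affect v_p). Step 3 — |x − y|_3 = 3^{-3} = 1/27.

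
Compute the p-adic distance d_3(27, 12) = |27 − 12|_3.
d_3(27, 12) = 1/3

Step 1 — x − y = 27 − 12 = 15. Step 2 — v_3(15) = 1 (factor: 15 = (3^1 · 5); the sign does not affect v_p). Step 3 — |x − y|_3 = 3^{-1} = 1/3.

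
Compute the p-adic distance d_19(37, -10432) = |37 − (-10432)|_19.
d_19(37, -10432) = 1/361

Step 1 — x − y = 37 − (-10432) = 10469. Step 2 — v_19(10469) = 2 (factor: 10469 = (19^2 · 29); the sign does not affect v_p). Step 3 — |x − y|_19 = 19^{-2} = 1/361.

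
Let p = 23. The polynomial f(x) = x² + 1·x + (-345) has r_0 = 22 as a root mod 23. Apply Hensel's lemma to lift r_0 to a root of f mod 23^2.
r_1 = 183 (mod 529)

Hensel: r_{i+1} = r_i − f(r_i)·(f′(r_i))^{-1} mod 23^{i+2}, f′(x) = 2x + 1. Iterate:
  r_0 = 22 (mod 23)
  r_1 = 183 (mod 529)
Final: r = 183 satisfies f(r) ≡ 0 mod 23^2.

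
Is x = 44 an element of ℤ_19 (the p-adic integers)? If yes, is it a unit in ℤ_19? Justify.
x ∈ ℤ_19^× (unit); v_19(x) = 0

ℤ_19 = {x ∈ ℚ_19 : v_19(x) ≥ 0} and ℤ_19^× = {x ∈ ℤ_19 : v_19(x) = 0}. Here v_19(44) = v_19(num) − v_19(den) = 0; compare against these criteria.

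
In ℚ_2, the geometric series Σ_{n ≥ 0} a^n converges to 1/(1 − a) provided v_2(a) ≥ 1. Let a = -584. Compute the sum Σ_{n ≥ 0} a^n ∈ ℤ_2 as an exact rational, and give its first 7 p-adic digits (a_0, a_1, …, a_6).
Σ a^n = 1/(1 − a) = 1/585;  first 7 digits = (1, 0, 0, 1, 1, 1, 1)

v_2(a) = 3 ≥ 1, so the series converges in ℤ_2 to 1/(1 − a) = 1/(1 − (-584)) = 1/585. Expand this rational in ℤ_2: compute digits iteratively via d_i = x_i mod 2, x_{i+1} = (x_i − d_i)/2. The first 7 digits are (1, 0, 0, 1, 1, 1, 1).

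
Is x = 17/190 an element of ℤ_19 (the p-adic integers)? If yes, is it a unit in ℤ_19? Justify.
x ∉ ℤ_19 (v_19(x) = -1 < 0)

ℤ_19 = {x ∈ ℚ_19 : v_19(x) ≥ 0} and ℤ_19^× = {x ∈ ℤ_19 : v_19(x) = 0}. Here v_19(17/190) = v_19(num) − v_19(den) = -1; compare against these criteria.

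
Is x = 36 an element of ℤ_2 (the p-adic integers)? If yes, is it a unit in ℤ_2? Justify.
x ∈ ℤ_2 but not a unit; v_2(x) = 2 > 0

ℤ_2 = {x ∈ ℚ_2 : v_2(x) ≥ 0} and ℤ_2^× = {x ∈ ℤ_2 : v_2(x) = 0}. Here v_2(36) = v_2(num) − v_2(den) = 2; compare against these criteria.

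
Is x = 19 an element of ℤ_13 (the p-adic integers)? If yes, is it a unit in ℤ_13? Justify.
x ∈ ℤ_13^× (unit); v_13(x) = 0

ℤ_13 = {x ∈ ℚ_13 : v_13(x) ≥ 0} and ℤ_13^× = {x ∈ ℤ_13 : v_13(x) = 0}. Here v_13(19) = v_13(num) − v_13(den) = 0; compare against these criteria.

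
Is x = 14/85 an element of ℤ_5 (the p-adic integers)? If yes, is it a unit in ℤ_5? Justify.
x ∉ ℤ_5 (v_5(x) = -1 < 0)

ℤ_5 = {x ∈ ℚ_5 : v_5(x) ≥ 0} and ℤ_5^× = {x ∈ ℤ_5 : v_5(x) = 0}. Here v_5(14/85) = v_5(num) − v_5(den) = -1; compare against these criteria.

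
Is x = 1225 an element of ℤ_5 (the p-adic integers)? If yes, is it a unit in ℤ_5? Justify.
x ∈ ℤ_5 but not a unit; v_5(x) = 2 > 0

ℤ_5 = {x ∈ ℚ_5 : v_5(x) ≥ 0} and ℤ_5^× = {x ∈ ℤ_5 : v_5(x) = 0}. Here v_5(1225) = v_5(num) − v_5(den) = 2; compare against these criteria.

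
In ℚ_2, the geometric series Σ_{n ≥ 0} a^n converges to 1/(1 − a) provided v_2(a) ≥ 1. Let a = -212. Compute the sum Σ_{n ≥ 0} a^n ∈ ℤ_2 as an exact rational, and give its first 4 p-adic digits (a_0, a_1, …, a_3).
Σ a^n = 1/(1 − a) = 1/213;  first 4 digits = (1, 0, 1, 1)

v_2(a) = 2 ≥ 1, so the series converges in ℤ_2 to 1/(1 − a) = 1/(1 − (-212)) = 1/213. Expand this rational in ℤ_2: compute digits iteratively via d_i = x_i mod 2, x_{i+1} = (x_i − d_i)/2. The first 4 digits are (1, 0, 1, 1).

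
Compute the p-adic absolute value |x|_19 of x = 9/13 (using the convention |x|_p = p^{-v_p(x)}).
|9/13|_19 = 1

Step 1 — compute v_19(x) by factoring powers of 19 out of the numerator and denominator: v_19(9/13) = 0. Step 2 — apply |x|_p = p^{-v_p(x)} = 19^{0} = 1.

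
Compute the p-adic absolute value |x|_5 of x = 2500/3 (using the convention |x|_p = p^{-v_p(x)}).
|2500/3|_5 = 1/625

Step 1 — compute v_5(x) by factoring powers of 5 out of the numerator and denominator: v_5(2500/3) = 4. Step 2 — apply |x|_p = p^{-v_p(x)} = 5^{-4} = 1/625.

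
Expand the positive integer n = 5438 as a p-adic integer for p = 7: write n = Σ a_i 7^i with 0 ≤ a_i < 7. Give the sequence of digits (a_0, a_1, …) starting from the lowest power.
(a_0, a_1, …) = (6, 6, 5, 1, 2)

Repeated division by 7 gives the digits low-to-high: 5438 = 6 + 6·7^1 + 5·7^2 + 1·7^3 + 2·7^4. Digit sequence: (6, 6, 5, 1, 2).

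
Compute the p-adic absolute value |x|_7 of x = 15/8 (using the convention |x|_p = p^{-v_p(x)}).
|15/8|_7 = 1

Step 1 — compute v_7(x) by factoring powers of 7 out of the numerator and denominator: v_7(15/8) = 0. Step 2 — apply |x|_p = p^{-v_p(x)} = 7^{0} = 1.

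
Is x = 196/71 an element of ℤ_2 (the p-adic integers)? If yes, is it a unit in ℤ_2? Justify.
x ∈ ℤ_2 but not a unit; v_2(x) = 2 > 0

ℤ_2 = {x ∈ ℚ_2 : v_2(x) ≥ 0} and ℤ_2^× = {x ∈ ℤ_2 : v_2(x) = 0}. Here v_2(196/71) = v_2(num) − v_2(den) = 2; compare against these criteria.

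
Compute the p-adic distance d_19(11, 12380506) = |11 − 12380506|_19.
d_19(11, 12380506) = 1/2476099

Step 1 — x − y = 11 − 12380506 = -12380495. Step 2 — v_19(-12380495) = 5 (factor: -12380495 = −(19^5 · 5); the sign does not affect v_p). Step 3 — |x − y|_19 = 19^{-5} = 1/2476099.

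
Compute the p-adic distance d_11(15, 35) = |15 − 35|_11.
d_11(15, 35) = 1

Step 1 — x − y = 15 − 35 = -20. Step 2 — v_11(-20) = 0 (factor: -20 = −(11^0 · 20); the sign does not affect v_p). Step 3 — |x − y|_11 = 11^{0} = 1.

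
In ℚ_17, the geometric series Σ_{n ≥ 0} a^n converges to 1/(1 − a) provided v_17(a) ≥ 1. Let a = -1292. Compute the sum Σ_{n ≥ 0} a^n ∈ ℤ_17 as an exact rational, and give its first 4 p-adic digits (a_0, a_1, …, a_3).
Σ a^n = 1/(1 − a) = 1/1293;  first 4 digits = (1, 9, 8, 14)

v_17(a) = 1 ≥ 1, so the series converges in ℤ_17 to 1/(1 − a) = 1/(1 − (-1292)) = 1/1293. Expand this rational in ℤ_17: compute digits iteratively via d_i = x_i mod 17, x_{i+1} = (x_i − d_i)/17. The first 4 digits are (1, 9, 8, 14).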